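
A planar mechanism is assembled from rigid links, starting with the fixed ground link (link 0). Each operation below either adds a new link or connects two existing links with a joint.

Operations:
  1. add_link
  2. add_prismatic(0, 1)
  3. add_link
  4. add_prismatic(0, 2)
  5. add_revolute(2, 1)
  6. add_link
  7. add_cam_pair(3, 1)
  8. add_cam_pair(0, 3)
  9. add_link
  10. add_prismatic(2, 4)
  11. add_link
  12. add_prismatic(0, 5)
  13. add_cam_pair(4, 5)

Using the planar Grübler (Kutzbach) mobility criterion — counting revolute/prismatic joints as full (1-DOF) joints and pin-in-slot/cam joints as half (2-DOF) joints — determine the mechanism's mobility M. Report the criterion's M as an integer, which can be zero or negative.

L=1 J1=0 J2=0
add link → L=2 J1=0 J2=0
P@0,1 dof=1 J1 → L=2 J1=1 J2=0
add link → L=3 J1=1 J2=0
P@0,2 dof=1 J1 → L=3 J1=2 J2=0
R@2,1 dof=1 J1 → L=3 J1=3 J2=0
add link → L=4 J1=3 J2=0
C@3,1 dof=2 J2 → L=4 J1=3 J2=1
C@0,3 dof=2 J2 → L=4 J1=3 J2=2
add link → L=5 J1=3 J2=2
P@2,4 dof=1 J1 → L=5 J1=4 J2=2
add link → L=6 J1=4 J2=2
P@0,5 dof=1 J1 → L=6 J1=5 J2=2
C@4,5 dof=2 J2 → L=6 J1=5 J2=3
M=3(L−1)−2J1−J2=3·5−2·5−3=2

M = 2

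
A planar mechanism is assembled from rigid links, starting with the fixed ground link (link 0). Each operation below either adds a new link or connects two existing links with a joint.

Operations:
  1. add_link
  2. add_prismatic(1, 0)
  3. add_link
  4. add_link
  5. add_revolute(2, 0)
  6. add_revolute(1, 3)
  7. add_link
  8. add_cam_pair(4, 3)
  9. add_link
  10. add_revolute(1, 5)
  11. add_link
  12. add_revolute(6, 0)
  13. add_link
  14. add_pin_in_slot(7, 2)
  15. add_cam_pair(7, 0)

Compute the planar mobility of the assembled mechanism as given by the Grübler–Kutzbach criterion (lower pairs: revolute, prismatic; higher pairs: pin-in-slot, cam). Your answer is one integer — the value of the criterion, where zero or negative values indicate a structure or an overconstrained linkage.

M = 8

ground; <1,0,0>
#1 <2,0,0>
P:1↔0 J1 <2,1,0>
#2 <3,1,0>
#3 <4,1,0>
R:2↔0 J1 <4,2,0>
R:1↔3 J1 <4,3,0>
#4 <5,3,0>
C:4↔3 J2 <5,3,1>
#5 <6,3,1>
R:1↔5 J1 <6,4,1>
#6 <7,4,1>
R:6↔0 J1 <7,5,1>
#7 <8,5,1>
PS:7↔2 J2 <8,5,2>
C:7↔0 J2 <8,5,3>
3×7 − 2×5 − 1×3 = 8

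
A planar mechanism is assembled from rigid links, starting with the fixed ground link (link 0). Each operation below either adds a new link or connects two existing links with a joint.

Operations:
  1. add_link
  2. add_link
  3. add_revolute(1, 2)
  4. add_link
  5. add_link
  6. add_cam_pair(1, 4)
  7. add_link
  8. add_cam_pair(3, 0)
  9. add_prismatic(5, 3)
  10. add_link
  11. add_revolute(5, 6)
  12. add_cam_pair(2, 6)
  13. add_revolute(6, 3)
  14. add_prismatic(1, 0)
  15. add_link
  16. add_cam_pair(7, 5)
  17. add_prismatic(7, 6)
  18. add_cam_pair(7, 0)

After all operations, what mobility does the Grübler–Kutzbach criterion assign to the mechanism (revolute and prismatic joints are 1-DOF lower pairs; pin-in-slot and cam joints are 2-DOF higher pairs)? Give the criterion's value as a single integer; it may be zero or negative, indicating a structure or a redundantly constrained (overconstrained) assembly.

M = 4

[1;0;0] (link 0 is ground)
L+ [2;0;0]
L+ [3;0;0]
R(1,2)∈J1 [3;1;0]
L+ [4;1;0]
L+ [5;1;0]
C(1,4)∈J2 [5;1;1]
L+ [6;1;1]
C(3,0)∈J2 [6;1;2]
P(5,3)∈J1 [6;2;2]
L+ [7;2;2]
R(5,6)∈J1 [7;3;2]
C(2,6)∈J2 [7;3;3]
R(6,3)∈J1 [7;4;3]
P(1,0)∈J1 [7;5;3]
L+ [8;5;3]
C(7,5)∈J2 [8;5;4]
P(7,6)∈J1 [8;6;4]
C(7,0)∈J2 [8;6;5]
mobility = 21 − 12 − 5 = 4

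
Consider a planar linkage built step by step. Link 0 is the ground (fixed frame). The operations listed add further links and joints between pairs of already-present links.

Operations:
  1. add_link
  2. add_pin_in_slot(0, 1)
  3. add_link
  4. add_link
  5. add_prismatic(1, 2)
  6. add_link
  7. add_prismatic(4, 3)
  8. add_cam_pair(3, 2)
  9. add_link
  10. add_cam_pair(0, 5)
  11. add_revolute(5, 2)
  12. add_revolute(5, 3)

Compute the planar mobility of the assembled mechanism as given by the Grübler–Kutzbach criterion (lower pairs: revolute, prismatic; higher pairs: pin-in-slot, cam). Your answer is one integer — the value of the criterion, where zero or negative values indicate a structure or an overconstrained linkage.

(L,J1,J2)=(1,0,0); link0 fixed
link1: (2,0,0)
PS 0-1 [J2]: (2,0,1)
link2: (3,0,1)
link3: (4,0,1)
P 1-2 [J1]: (4,1,1)
link4: (5,1,1)
P 4-3 [J1]: (5,2,1)
C 3-2 [J2]: (5,2,2)
link5: (6,2,2)
C 0-5 [J2]: (6,2,3)
R 5-2 [J1]: (6,3,3)
R 5-3 [J1]: (6,4,3)
Grübler: 3·5 − 2·4 − 3 = 4

M = 4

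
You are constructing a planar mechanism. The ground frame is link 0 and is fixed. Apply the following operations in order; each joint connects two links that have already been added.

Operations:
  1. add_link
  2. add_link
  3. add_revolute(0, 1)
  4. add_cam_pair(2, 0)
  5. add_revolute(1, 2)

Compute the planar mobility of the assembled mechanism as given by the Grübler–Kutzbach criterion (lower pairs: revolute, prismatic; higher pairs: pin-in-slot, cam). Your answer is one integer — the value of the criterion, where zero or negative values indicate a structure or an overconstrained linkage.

M = 1

[1;0;0] (link 0 is ground)
L+ [2;0;0]
L+ [3;0;0]
R(0,1)∈J1 [3;1;0]
C(2,0)∈J2 [3;1;1]
R(1,2)∈J1 [3;2;1]
mobility = 6 − 4 − 1 = 1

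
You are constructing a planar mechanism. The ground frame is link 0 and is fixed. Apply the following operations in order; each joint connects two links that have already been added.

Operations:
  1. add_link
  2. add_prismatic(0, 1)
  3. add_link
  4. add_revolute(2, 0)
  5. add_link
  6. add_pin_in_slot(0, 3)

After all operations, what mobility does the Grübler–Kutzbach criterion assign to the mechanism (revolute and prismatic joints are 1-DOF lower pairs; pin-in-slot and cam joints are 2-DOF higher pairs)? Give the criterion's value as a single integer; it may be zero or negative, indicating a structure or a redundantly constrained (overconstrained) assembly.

[1;0;0] (link 0 is ground)
L+ [2;0;0]
P(0,1)∈J1 [2;1;0]
L+ [3;1;0]
R(2,0)∈J1 [3;2;0]
L+ [4;2;0]
PS(0,3)∈J2 [4;2;1]
mobility = 9 − 4 − 1 = 4

M = 4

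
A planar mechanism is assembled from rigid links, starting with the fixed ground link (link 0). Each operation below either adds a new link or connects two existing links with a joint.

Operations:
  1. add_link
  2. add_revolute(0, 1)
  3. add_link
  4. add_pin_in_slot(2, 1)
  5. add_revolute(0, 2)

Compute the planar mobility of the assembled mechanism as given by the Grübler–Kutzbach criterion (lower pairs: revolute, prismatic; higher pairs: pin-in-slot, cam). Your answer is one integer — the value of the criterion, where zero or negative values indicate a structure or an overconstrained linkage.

M = 1

(L,J1,J2)=(1,0,0); link0 fixed
link1: (2,0,0)
R 0-1 [J1]: (2,1,0)
link2: (3,1,0)
PS 2-1 [J2]: (3,1,1)
R 0-2 [J1]: (3,2,1)
Grübler: 3·2 − 2·2 − 1 = 1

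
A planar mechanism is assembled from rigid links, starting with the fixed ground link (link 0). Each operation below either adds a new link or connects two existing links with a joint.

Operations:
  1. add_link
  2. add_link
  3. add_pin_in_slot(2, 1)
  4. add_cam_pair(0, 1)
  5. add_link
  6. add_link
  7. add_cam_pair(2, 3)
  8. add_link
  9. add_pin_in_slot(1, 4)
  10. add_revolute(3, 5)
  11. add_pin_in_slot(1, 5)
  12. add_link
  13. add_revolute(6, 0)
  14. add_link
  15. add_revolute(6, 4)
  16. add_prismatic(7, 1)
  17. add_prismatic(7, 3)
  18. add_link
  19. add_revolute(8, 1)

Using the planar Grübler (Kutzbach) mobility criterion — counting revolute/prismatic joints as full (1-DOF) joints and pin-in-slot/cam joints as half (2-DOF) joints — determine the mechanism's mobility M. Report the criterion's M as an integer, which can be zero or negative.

M = 7

[1;0;0] (link 0 is ground)
L+ [2;0;0]
L+ [3;0;0]
PS(2,1)∈J2 [3;0;1]
C(0,1)∈J2 [3;0;2]
L+ [4;0;2]
L+ [5;0;2]
C(2,3)∈J2 [5;0;3]
L+ [6;0;3]
PS(1,4)∈J2 [6;0;4]
R(3,5)∈J1 [6;1;4]
PS(1,5)∈J2 [6;1;5]
L+ [7;1;5]
R(6,0)∈J1 [7;2;5]
L+ [8;2;5]
R(6,4)∈J1 [8;3;5]
P(7,1)∈J1 [8;4;5]
P(7,3)∈J1 [8;5;5]
L+ [9;5;5]
R(8,1)∈J1 [9;6;5]
mobility = 24 − 12 − 5 = 7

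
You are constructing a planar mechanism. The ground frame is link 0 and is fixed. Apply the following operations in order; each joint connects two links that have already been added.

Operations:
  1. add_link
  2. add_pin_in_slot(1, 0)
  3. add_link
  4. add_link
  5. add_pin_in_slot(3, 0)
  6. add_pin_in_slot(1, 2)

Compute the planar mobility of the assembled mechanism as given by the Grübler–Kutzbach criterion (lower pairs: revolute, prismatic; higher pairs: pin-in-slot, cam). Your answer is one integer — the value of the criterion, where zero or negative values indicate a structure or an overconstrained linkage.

[1;0;0] (link 0 is ground)
L+ [2;0;0]
PS(1,0)∈J2 [2;0;1]
L+ [3;0;1]
L+ [4;0;1]
PS(3,0)∈J2 [4;0;2]
PS(1,2)∈J2 [4;0;3]
mobility = 9 − 0 − 3 = 6

M = 6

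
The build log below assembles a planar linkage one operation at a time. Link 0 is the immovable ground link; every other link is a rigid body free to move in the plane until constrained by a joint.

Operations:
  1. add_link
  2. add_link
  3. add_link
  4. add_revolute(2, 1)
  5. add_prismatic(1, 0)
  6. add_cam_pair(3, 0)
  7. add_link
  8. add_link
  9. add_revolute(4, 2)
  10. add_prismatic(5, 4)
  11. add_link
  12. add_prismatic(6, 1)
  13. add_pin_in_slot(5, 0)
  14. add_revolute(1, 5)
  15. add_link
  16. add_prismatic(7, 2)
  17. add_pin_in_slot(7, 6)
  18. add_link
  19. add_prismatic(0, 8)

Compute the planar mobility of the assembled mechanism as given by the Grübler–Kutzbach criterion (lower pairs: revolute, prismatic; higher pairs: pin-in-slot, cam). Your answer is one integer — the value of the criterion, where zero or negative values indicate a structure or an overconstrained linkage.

L=1 J1=0 J2=0
add link → L=2 J1=0 J2=0
add link → L=3 J1=0 J2=0
add link → L=4 J1=0 J2=0
R@2,1 dof=1 J1 → L=4 J1=1 J2=0
P@1,0 dof=1 J1 → L=4 J1=2 J2=0
C@3,0 dof=2 J2 → L=4 J1=2 J2=1
add link → L=5 J1=2 J2=1
add link → L=6 J1=2 J2=1
R@4,2 dof=1 J1 → L=6 J1=3 J2=1
P@5,4 dof=1 J1 → L=6 J1=4 J2=1
add link → L=7 J1=4 J2=1
P@6,1 dof=1 J1 → L=7 J1=5 J2=1
PS@5,0 dof=2 J2 → L=7 J1=5 J2=2
R@1,5 dof=1 J1 → L=7 J1=6 J2=2
add link → L=8 J1=6 J2=2
P@7,2 dof=1 J1 → L=8 J1=7 J2=2
PS@7,6 dof=2 J2 → L=8 J1=7 J2=3
add link → L=9 J1=7 J2=3
P@0,8 dof=1 J1 → L=9 J1=8 J2=3
M=3(L−1)−2J1−J2=3·8−2·8−3=5

M = 5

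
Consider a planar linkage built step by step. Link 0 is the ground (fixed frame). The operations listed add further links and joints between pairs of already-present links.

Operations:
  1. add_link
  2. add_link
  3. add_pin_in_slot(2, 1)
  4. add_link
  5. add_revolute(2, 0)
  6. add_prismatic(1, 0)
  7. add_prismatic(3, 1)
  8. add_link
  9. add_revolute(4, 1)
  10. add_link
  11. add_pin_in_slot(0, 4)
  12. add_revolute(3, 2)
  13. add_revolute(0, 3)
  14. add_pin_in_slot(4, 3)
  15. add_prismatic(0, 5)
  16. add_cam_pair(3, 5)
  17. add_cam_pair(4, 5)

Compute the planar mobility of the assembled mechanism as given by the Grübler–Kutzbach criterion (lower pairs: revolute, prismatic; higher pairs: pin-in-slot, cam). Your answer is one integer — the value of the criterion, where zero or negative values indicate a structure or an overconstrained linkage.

M = -4

ground; <1,0,0>
#1 <2,0,0>
#2 <3,0,0>
PS:2↔1 J2 <3,0,1>
#3 <4,0,1>
R:2↔0 J1 <4,1,1>
P:1↔0 J1 <4,2,1>
P:3↔1 J1 <4,3,1>
#4 <5,3,1>
R:4↔1 J1 <5,4,1>
#5 <6,4,1>
PS:0↔4 J2 <6,4,2>
R:3↔2 J1 <6,5,2>
R:0↔3 J1 <6,6,2>
PS:4↔3 J2 <6,6,3>
P:0↔5 J1 <6,7,3>
C:3↔5 J2 <6,7,4>
C:4↔5 J2 <6,7,5>
3×5 − 2×7 − 1×5 = -4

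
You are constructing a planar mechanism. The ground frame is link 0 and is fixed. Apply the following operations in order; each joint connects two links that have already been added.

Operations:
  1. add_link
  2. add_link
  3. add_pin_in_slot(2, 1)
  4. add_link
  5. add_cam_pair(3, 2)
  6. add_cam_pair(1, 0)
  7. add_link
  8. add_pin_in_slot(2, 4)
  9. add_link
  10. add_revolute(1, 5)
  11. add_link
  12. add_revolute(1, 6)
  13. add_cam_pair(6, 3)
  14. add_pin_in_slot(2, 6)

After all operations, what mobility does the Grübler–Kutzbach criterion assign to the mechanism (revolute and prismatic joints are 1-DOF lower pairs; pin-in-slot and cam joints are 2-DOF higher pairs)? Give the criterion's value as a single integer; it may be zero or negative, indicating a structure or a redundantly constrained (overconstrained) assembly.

(L,J1,J2)=(1,0,0); link0 fixed
link1: (2,0,0)
link2: (3,0,0)
PS 2-1 [J2]: (3,0,1)
link3: (4,0,1)
C 3-2 [J2]: (4,0,2)
C 1-0 [J2]: (4,0,3)
link4: (5,0,3)
PS 2-4 [J2]: (5,0,4)
link5: (6,0,4)
R 1-5 [J1]: (6,1,4)
link6: (7,1,4)
R 1-6 [J1]: (7,2,4)
C 6-3 [J2]: (7,2,5)
PS 2-6 [J2]: (7,2,6)
Grübler: 3·6 − 2·2 − 6 = 8

M = 8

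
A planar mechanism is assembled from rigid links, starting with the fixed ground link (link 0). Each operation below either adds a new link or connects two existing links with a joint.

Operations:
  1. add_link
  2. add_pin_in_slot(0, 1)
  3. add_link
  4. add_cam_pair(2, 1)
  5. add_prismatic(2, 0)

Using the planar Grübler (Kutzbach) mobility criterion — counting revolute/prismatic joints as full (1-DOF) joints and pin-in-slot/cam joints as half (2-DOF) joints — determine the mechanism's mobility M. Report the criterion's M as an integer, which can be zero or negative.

M = 2

(L,J1,J2)=(1,0,0); link0 fixed
link1: (2,0,0)
PS 0-1 [J2]: (2,0,1)
link2: (3,0,1)
C 2-1 [J2]: (3,0,2)
P 2-0 [J1]: (3,1,2)
Grübler: 3·2 − 2·1 − 2 = 2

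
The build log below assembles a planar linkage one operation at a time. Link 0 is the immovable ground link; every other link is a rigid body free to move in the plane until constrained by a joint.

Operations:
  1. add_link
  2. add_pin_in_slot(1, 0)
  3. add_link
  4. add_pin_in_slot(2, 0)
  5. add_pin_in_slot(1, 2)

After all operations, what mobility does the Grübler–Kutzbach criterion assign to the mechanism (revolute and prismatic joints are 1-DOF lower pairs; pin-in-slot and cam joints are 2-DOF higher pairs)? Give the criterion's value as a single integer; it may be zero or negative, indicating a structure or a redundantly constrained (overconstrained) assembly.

(L,J1,J2)=(1,0,0); link0 fixed
link1: (2,0,0)
PS 1-0 [J2]: (2,0,1)
link2: (3,0,1)
PS 2-0 [J2]: (3,0,2)
PS 1-2 [J2]: (3,0,3)
Grübler: 3·2 − 2·0 − 3 = 3

M = 3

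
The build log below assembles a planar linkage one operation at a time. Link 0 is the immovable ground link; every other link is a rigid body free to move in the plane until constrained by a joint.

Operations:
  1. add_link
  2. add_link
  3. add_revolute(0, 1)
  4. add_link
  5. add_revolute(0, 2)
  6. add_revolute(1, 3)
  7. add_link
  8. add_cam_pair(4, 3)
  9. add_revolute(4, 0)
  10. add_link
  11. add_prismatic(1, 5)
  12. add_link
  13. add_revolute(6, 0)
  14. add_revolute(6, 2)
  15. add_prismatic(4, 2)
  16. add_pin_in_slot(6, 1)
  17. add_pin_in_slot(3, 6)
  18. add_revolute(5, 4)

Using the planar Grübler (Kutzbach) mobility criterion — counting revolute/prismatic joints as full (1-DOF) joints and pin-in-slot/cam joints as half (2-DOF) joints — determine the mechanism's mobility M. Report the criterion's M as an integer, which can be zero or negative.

M = -3

link 0 = ground. State L|J1|J2 = 1|0|0
+link1  2|0|0
+link2  3|0|0
R(0,1) f=1→J1  3|1|0
+link3  4|1|0
R(0,2) f=1→J1  4|2|0
R(1,3) f=1→J1  4|3|0
+link4  5|3|0
C(4,3) f=2→J2  5|3|1
R(4,0) f=1→J1  5|4|1
+link5  6|4|1
P(1,5) f=1→J1  6|5|1
+link6  7|5|1
R(6,0) f=1→J1  7|6|1
R(6,2) f=1→J1  7|7|1
P(4,2) f=1→J1  7|8|1
PS(6,1) f=2→J2  7|8|2
PS(3,6) f=2→J2  7|8|3
R(5,4) f=1→J1  7|9|3
M = 3(7−1)−2·9−3 = 18−18−3 = -3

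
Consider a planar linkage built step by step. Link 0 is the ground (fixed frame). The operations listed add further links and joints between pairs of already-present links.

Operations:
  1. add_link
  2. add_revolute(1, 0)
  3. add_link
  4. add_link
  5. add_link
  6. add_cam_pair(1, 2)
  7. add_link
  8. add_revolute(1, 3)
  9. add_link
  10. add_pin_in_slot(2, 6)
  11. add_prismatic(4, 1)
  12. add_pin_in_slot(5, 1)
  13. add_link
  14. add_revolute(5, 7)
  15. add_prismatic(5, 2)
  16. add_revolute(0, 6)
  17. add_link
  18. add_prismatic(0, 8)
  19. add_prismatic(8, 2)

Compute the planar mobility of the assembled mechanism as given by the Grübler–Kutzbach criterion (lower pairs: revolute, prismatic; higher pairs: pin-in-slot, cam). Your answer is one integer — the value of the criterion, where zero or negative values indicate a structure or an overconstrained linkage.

M = 5

(L,J1,J2)=(1,0,0); link0 fixed
link1: (2,0,0)
R 1-0 [J1]: (2,1,0)
link2: (3,1,0)
link3: (4,1,0)
link4: (5,1,0)
C 1-2 [J2]: (5,1,1)
link5: (6,1,1)
R 1-3 [J1]: (6,2,1)
link6: (7,2,1)
PS 2-6 [J2]: (7,2,2)
P 4-1 [J1]: (7,3,2)
PS 5-1 [J2]: (7,3,3)
link7: (8,3,3)
R 5-7 [J1]: (8,4,3)
P 5-2 [J1]: (8,5,3)
R 0-6 [J1]: (8,6,3)
link8: (9,6,3)
P 0-8 [J1]: (9,7,3)
P 8-2 [J1]: (9,8,3)
Grübler: 3·8 − 2·8 − 3 = 5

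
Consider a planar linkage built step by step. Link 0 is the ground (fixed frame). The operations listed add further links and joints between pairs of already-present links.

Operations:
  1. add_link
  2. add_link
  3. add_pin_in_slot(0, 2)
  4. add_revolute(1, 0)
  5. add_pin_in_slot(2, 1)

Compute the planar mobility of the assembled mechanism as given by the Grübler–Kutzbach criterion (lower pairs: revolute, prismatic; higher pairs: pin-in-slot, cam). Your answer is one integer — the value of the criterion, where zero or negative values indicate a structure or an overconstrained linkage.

M = 2

(L,J1,J2)=(1,0,0); link0 fixed
link1: (2,0,0)
link2: (3,0,0)
PS 0-2 [J2]: (3,0,1)
R 1-0 [J1]: (3,1,1)
PS 2-1 [J2]: (3,1,2)
Grübler: 3·2 − 2·1 − 2 = 2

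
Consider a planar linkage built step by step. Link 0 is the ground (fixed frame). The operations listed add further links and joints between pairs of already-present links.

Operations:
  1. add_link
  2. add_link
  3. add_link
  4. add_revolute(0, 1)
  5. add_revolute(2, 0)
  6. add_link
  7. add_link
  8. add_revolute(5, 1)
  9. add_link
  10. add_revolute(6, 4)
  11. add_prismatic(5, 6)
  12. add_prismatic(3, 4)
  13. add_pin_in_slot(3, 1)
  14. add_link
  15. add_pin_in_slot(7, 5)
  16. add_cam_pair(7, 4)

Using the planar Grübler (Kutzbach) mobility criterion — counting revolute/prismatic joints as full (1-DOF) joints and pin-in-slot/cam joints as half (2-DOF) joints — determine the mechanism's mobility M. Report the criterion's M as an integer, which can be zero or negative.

M = 6

L=1 J1=0 J2=0
add link → L=2 J1=0 J2=0
add link → L=3 J1=0 J2=0
add link → L=4 J1=0 J2=0
R@0,1 dof=1 J1 → L=4 J1=1 J2=0
R@2,0 dof=1 J1 → L=4 J1=2 J2=0
add link → L=5 J1=2 J2=0
add link → L=6 J1=2 J2=0
R@5,1 dof=1 J1 → L=6 J1=3 J2=0
add link → L=7 J1=3 J2=0
R@6,4 dof=1 J1 → L=7 J1=4 J2=0
P@5,6 dof=1 J1 → L=7 J1=5 J2=0
P@3,4 dof=1 J1 → L=7 J1=6 J2=0
PS@3,1 dof=2 J2 → L=7 J1=6 J2=1
add link → L=8 J1=6 J2=1
PS@7,5 dof=2 J2 → L=8 J1=6 J2=2
C@7,4 dof=2 J2 → L=8 J1=6 J2=3
M=3(L−1)−2J1−J2=3·7−2·6−3=6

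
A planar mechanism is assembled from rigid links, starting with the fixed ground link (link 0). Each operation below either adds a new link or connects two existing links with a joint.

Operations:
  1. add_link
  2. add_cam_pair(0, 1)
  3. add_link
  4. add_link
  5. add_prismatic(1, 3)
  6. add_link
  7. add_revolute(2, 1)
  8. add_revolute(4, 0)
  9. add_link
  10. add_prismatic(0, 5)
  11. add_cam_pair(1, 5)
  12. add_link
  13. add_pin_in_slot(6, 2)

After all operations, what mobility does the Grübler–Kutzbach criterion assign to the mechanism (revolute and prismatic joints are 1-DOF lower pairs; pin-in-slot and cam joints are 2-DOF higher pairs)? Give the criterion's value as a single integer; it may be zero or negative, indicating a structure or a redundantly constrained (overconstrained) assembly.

M = 7

[1;0;0] (link 0 is ground)
L+ [2;0;0]
C(0,1)∈J2 [2;0;1]
L+ [3;0;1]
L+ [4;0;1]
P(1,3)∈J1 [4;1;1]
L+ [5;1;1]
R(2,1)∈J1 [5;2;1]
R(4,0)∈J1 [5;3;1]
L+ [6;3;1]
P(0,5)∈J1 [6;4;1]
C(1,5)∈J2 [6;4;2]
L+ [7;4;2]
PS(6,2)∈J2 [7;4;3]
mobility = 18 − 8 − 3 = 7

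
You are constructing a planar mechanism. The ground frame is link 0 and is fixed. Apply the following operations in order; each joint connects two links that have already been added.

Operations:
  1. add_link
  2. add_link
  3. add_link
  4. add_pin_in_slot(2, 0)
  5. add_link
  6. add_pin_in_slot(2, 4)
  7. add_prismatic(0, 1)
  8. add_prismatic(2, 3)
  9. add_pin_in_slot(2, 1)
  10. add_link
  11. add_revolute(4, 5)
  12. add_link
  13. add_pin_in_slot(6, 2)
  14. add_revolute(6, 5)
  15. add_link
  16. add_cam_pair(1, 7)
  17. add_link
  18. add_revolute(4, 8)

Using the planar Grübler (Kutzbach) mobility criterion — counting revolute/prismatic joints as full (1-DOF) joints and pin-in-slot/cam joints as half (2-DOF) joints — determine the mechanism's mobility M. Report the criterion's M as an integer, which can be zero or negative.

L=1 J1=0 J2=0
add link → L=2 J1=0 J2=0
add link → L=3 J1=0 J2=0
add link → L=4 J1=0 J2=0
PS@2,0 dof=2 J2 → L=4 J1=0 J2=1
add link → L=5 J1=0 J2=1
PS@2,4 dof=2 J2 → L=5 J1=0 J2=2
P@0,1 dof=1 J1 → L=5 J1=1 J2=2
P@2,3 dof=1 J1 → L=5 J1=2 J2=2
PS@2,1 dof=2 J2 → L=5 J1=2 J2=3
add link → L=6 J1=2 J2=3
R@4,5 dof=1 J1 → L=6 J1=3 J2=3
add link → L=7 J1=3 J2=3
PS@6,2 dof=2 J2 → L=7 J1=3 J2=4
R@6,5 dof=1 J1 → L=7 J1=4 J2=4
add link → L=8 J1=4 J2=4
C@1,7 dof=2 J2 → L=8 J1=4 J2=5
add link → L=9 J1=4 J2=5
R@4,8 dof=1 J1 → L=9 J1=5 J2=5
M=3(L−1)−2J1−J2=3·8−2·5−5=9

M = 9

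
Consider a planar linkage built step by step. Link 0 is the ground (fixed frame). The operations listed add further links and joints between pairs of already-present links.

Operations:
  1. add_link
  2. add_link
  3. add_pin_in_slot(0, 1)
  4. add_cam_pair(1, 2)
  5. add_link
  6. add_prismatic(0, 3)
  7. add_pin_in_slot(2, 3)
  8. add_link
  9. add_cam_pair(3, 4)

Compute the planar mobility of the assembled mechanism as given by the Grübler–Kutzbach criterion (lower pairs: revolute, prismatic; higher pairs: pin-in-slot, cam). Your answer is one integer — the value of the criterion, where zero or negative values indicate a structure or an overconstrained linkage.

[1;0;0] (link 0 is ground)
L+ [2;0;0]
L+ [3;0;0]
PS(0,1)∈J2 [3;0;1]
C(1,2)∈J2 [3;0;2]
L+ [4;0;2]
P(0,3)∈J1 [4;1;2]
PS(2,3)∈J2 [4;1;3]
L+ [5;1;3]
C(3,4)∈J2 [5;1;4]
mobility = 12 − 2 − 4 = 6

M = 6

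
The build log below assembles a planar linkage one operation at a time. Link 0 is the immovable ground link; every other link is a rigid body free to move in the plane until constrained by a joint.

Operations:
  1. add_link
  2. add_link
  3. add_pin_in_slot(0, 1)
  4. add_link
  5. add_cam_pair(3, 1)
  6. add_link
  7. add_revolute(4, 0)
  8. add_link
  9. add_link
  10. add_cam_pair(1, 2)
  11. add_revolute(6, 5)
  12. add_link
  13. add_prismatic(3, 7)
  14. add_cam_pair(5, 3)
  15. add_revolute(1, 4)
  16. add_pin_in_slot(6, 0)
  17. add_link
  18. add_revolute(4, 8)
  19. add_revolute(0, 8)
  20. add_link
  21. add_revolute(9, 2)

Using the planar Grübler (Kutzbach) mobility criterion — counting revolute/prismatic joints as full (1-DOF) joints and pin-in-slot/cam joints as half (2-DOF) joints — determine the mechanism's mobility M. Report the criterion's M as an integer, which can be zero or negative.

[1;0;0] (link 0 is ground)
L+ [2;0;0]
L+ [3;0;0]
PS(0,1)∈J2 [3;0;1]
L+ [4;0;1]
C(3,1)∈J2 [4;0;2]
L+ [5;0;2]
R(4,0)∈J1 [5;1;2]
L+ [6;1;2]
L+ [7;1;2]
C(1,2)∈J2 [7;1;3]
R(6,5)∈J1 [7;2;3]
L+ [8;2;3]
P(3,7)∈J1 [8;3;3]
C(5,3)∈J2 [8;3;4]
R(1,4)∈J1 [8;4;4]
PS(6,0)∈J2 [8;4;5]
L+ [9;4;5]
R(4,8)∈J1 [9;5;5]
R(0,8)∈J1 [9;6;5]
L+ [10;6;5]
R(9,2)∈J1 [10;7;5]
mobility = 27 − 14 − 5 = 8

M = 8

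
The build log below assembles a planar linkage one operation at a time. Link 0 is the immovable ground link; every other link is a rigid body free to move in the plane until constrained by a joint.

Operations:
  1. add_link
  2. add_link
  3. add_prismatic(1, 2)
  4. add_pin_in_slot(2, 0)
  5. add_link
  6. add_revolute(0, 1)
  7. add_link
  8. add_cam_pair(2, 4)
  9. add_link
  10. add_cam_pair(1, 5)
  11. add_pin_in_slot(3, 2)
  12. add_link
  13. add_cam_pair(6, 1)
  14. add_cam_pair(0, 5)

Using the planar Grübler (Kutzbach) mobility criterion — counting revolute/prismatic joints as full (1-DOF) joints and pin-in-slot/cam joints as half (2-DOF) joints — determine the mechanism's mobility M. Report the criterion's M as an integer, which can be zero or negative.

M = 8

link 0 = ground. State L|J1|J2 = 1|0|0
+link1  2|0|0
+link2  3|0|0
P(1,2) f=1→J1  3|1|0
PS(2,0) f=2→J2  3|1|1
+link3  4|1|1
R(0,1) f=1→J1  4|2|1
+link4  5|2|1
C(2,4) f=2→J2  5|2|2
+link5  6|2|2
C(1,5) f=2→J2  6|2|3
PS(3,2) f=2→J2  6|2|4
+link6  7|2|4
C(6,1) f=2→J2  7|2|5
C(0,5) f=2→J2  7|2|6
M = 3(7−1)−2·2−6 = 18−4−6 = 8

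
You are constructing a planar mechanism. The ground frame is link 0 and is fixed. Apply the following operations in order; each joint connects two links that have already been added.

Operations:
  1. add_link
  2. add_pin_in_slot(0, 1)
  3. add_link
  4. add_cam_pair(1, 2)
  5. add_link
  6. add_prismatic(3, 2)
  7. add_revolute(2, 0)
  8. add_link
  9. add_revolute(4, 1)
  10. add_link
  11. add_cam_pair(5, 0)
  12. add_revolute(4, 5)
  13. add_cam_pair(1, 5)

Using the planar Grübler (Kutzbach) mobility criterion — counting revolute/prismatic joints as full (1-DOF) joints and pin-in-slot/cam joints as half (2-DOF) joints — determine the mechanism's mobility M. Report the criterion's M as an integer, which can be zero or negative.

M = 3

L=1 J1=0 J2=0
add link → L=2 J1=0 J2=0
PS@0,1 dof=2 J2 → L=2 J1=0 J2=1
add link → L=3 J1=0 J2=1
C@1,2 dof=2 J2 → L=3 J1=0 J2=2
add link → L=4 J1=0 J2=2
P@3,2 dof=1 J1 → L=4 J1=1 J2=2
R@2,0 dof=1 J1 → L=4 J1=2 J2=2
add link → L=5 J1=2 J2=2
R@4,1 dof=1 J1 → L=5 J1=3 J2=2
add link → L=6 J1=3 J2=2
C@5,0 dof=2 J2 → L=6 J1=3 J2=3
R@4,5 dof=1 J1 → L=6 J1=4 J2=3
C@1,5 dof=2 J2 → L=6 J1=4 J2=4
M=3(L−1)−2J1−J2=3·5−2·4−4=3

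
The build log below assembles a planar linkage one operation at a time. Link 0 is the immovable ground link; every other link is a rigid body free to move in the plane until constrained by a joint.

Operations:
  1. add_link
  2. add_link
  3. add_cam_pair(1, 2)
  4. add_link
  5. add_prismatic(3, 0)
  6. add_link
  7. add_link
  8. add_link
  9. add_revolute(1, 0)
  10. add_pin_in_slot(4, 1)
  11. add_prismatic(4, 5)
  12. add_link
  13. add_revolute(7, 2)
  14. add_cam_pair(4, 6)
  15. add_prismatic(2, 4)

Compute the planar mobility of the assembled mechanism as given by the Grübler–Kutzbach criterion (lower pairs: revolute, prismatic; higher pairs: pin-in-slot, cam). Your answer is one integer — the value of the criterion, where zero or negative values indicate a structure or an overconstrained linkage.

M = 8

link 0 = ground. State L|J1|J2 = 1|0|0
+link1  2|0|0
+link2  3|0|0
C(1,2) f=2→J2  3|0|1
+link3  4|0|1
P(3,0) f=1→J1  4|1|1
+link4  5|1|1
+link5  6|1|1
+link6  7|1|1
R(1,0) f=1→J1  7|2|1
PS(4,1) f=2→J2  7|2|2
P(4,5) f=1→J1  7|3|2
+link7  8|3|2
R(7,2) f=1→J1  8|4|2
C(4,6) f=2→J2  8|4|3
P(2,4) f=1→J1  8|5|3
M = 3(8−1)−2·5−3 = 21−10−3 = 8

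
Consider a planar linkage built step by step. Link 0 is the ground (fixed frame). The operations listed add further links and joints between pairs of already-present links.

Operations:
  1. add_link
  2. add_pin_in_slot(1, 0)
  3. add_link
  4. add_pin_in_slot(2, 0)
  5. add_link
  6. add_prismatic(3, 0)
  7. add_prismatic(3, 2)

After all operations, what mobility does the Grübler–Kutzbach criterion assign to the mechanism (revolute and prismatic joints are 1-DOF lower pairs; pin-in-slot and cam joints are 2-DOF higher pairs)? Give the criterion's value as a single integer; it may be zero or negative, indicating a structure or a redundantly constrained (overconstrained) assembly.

(L,J1,J2)=(1,0,0); link0 fixed
link1: (2,0,0)
PS 1-0 [J2]: (2,0,1)
link2: (3,0,1)
PS 2-0 [J2]: (3,0,2)
link3: (4,0,2)
P 3-0 [J1]: (4,1,2)
P 3-2 [J1]: (4,2,2)
Grübler: 3·3 − 2·2 − 2 = 3

M = 3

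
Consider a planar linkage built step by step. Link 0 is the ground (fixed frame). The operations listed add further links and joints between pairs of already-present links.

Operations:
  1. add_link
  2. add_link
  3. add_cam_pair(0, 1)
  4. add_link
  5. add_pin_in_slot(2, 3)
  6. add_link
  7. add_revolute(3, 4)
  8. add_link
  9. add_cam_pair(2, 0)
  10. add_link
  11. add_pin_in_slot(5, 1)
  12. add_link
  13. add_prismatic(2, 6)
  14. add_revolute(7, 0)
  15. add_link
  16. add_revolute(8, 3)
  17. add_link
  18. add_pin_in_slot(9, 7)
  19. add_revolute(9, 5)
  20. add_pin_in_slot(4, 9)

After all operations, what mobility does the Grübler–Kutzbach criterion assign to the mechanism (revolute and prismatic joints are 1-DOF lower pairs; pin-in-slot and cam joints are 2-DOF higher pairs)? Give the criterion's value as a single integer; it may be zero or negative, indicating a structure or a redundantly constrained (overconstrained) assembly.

M = 11

ground; <1,0,0>
#1 <2,0,0>
#2 <3,0,0>
C:0↔1 J2 <3,0,1>
#3 <4,0,1>
PS:2↔3 J2 <4,0,2>
#4 <5,0,2>
R:3↔4 J1 <5,1,2>
#5 <6,1,2>
C:2↔0 J2 <6,1,3>
#6 <7,1,3>
PS:5↔1 J2 <7,1,4>
#7 <8,1,4>
P:2↔6 J1 <8,2,4>
R:7↔0 J1 <8,3,4>
#8 <9,3,4>
R:8↔3 J1 <9,4,4>
#9 <10,4,4>
PS:9↔7 J2 <10,4,5>
R:9↔5 J1 <10,5,5>
PS:4↔9 J2 <10,5,6>
3×9 − 2×5 − 1×6 = 11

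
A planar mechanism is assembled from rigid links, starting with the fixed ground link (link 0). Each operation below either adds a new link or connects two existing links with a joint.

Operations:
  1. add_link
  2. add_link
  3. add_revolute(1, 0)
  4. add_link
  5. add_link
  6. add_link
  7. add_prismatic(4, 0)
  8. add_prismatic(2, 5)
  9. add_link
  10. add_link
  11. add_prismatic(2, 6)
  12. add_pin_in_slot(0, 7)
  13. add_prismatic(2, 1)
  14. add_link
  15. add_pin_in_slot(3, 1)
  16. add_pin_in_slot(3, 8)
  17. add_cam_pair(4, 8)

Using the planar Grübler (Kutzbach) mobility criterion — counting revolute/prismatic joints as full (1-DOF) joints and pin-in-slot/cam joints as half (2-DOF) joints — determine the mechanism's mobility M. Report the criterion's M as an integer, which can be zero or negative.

M = 10

L=1 J1=0 J2=0
add link → L=2 J1=0 J2=0
add link → L=3 J1=0 J2=0
R@1,0 dof=1 J1 → L=3 J1=1 J2=0
add link → L=4 J1=1 J2=0
add link → L=5 J1=1 J2=0
add link → L=6 J1=1 J2=0
P@4,0 dof=1 J1 → L=6 J1=2 J2=0
P@2,5 dof=1 J1 → L=6 J1=3 J2=0
add link → L=7 J1=3 J2=0
add link → L=8 J1=3 J2=0
P@2,6 dof=1 J1 → L=8 J1=4 J2=0
PS@0,7 dof=2 J2 → L=8 J1=4 J2=1
P@2,1 dof=1 J1 → L=8 J1=5 J2=1
add link → L=9 J1=5 J2=1
PS@3,1 dof=2 J2 → L=9 J1=5 J2=2
PS@3,8 dof=2 J2 → L=9 J1=5 J2=3
C@4,8 dof=2 J2 → L=9 J1=5 J2=4
M=3(L−1)−2J1−J2=3·8−2·5−4=10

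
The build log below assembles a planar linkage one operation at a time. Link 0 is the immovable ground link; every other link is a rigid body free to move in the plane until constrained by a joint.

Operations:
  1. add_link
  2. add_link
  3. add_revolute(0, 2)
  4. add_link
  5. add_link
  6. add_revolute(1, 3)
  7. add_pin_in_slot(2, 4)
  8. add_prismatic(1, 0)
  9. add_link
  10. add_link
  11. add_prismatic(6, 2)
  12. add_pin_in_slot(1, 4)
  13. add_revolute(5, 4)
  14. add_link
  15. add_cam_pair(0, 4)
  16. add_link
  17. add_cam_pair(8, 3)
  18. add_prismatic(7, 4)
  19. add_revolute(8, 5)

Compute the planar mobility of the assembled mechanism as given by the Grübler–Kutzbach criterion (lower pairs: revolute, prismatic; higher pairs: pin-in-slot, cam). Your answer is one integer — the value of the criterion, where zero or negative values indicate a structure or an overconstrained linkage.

ground; <1,0,0>
#1 <2,0,0>
#2 <3,0,0>
R:0↔2 J1 <3,1,0>
#3 <4,1,0>
#4 <5,1,0>
R:1↔3 J1 <5,2,0>
PS:2↔4 J2 <5,2,1>
P:1↔0 J1 <5,3,1>
#5 <6,3,1>
#6 <7,3,1>
P:6↔2 J1 <7,4,1>
PS:1↔4 J2 <7,4,2>
R:5↔4 J1 <7,5,2>
#7 <8,5,2>
C:0↔4 J2 <8,5,3>
#8 <9,5,3>
C:8↔3 J2 <9,5,4>
P:7↔4 J1 <9,6,4>
R:8↔5 J1 <9,7,4>
3×8 − 2×7 − 1×4 = 6

M = 6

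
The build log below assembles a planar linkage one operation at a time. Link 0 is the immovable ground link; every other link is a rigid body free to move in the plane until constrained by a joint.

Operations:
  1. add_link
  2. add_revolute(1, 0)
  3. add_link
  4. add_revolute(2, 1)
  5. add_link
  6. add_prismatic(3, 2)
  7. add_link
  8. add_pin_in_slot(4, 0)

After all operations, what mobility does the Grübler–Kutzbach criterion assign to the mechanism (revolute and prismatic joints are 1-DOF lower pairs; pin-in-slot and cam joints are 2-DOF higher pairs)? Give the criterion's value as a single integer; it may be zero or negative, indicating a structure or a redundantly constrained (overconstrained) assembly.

M = 5

link 0 = ground. State L|J1|J2 = 1|0|0
+link1  2|0|0
R(1,0) f=1→J1  2|1|0
+link2  3|1|0
R(2,1) f=1→J1  3|2|0
+link3  4|2|0
P(3,2) f=1→J1  4|3|0
+link4  5|3|0
PS(4,0) f=2→J2  5|3|1
M = 3(5−1)−2·3−1 = 12−6−1 = 5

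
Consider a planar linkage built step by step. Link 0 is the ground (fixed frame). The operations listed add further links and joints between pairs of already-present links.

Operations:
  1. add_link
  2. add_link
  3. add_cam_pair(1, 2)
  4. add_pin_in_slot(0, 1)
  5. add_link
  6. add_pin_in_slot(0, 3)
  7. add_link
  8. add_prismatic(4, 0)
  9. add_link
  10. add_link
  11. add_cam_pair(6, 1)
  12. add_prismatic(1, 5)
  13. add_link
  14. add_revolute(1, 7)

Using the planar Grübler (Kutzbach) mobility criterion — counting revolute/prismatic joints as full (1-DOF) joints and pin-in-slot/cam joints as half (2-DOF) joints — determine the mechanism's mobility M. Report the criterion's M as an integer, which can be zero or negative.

M = 11

(L,J1,J2)=(1,0,0); link0 fixed
link1: (2,0,0)
link2: (3,0,0)
C 1-2 [J2]: (3,0,1)
PS 0-1 [J2]: (3,0,2)
link3: (4,0,2)
PS 0-3 [J2]: (4,0,3)
link4: (5,0,3)
P 4-0 [J1]: (5,1,3)
link5: (6,1,3)
link6: (7,1,3)
C 6-1 [J2]: (7,1,4)
P 1-5 [J1]: (7,2,4)
link7: (8,2,4)
R 1-7 [J1]: (8,3,4)
Grübler: 3·7 − 2·3 − 4 = 11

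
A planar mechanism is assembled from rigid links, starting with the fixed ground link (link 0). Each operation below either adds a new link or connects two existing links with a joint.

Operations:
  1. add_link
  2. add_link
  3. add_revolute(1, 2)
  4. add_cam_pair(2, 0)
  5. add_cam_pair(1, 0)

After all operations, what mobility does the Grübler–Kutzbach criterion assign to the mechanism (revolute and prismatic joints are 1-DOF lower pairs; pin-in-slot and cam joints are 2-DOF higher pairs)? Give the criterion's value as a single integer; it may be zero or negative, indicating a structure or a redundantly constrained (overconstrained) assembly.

M = 2

ground; <1,0,0>
#1 <2,0,0>
#2 <3,0,0>
R:1↔2 J1 <3,1,0>
C:2↔0 J2 <3,1,1>
C:1↔0 J2 <3,1,2>
3×2 − 2×1 − 1×2 = 2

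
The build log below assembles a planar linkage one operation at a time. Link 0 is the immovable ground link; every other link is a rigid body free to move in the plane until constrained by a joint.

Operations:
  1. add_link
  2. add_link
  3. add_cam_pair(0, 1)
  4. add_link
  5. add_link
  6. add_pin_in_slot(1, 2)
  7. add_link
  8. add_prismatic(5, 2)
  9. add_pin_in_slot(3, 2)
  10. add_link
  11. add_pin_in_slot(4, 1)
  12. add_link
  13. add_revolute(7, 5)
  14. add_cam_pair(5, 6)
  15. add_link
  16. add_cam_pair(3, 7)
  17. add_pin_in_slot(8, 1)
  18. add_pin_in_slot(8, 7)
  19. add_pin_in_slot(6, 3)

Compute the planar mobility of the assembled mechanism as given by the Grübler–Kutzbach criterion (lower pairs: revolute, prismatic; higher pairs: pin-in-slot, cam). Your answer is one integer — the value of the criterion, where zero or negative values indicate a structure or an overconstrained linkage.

[1;0;0] (link 0 is ground)
L+ [2;0;0]
L+ [3;0;0]
C(0,1)∈J2 [3;0;1]
L+ [4;0;1]
L+ [5;0;1]
PS(1,2)∈J2 [5;0;2]
L+ [6;0;2]
P(5,2)∈J1 [6;1;2]
PS(3,2)∈J2 [6;1;3]
L+ [7;1;3]
PS(4,1)∈J2 [7;1;4]
L+ [8;1;4]
R(7,5)∈J1 [8;2;4]
C(5,6)∈J2 [8;2;5]
L+ [9;2;5]
C(3,7)∈J2 [9;2;6]
PS(8,1)∈J2 [9;2;7]
PS(8,7)∈J2 [9;2;8]
PS(6,3)∈J2 [9;2;9]
mobility = 24 − 4 − 9 = 11

M = 11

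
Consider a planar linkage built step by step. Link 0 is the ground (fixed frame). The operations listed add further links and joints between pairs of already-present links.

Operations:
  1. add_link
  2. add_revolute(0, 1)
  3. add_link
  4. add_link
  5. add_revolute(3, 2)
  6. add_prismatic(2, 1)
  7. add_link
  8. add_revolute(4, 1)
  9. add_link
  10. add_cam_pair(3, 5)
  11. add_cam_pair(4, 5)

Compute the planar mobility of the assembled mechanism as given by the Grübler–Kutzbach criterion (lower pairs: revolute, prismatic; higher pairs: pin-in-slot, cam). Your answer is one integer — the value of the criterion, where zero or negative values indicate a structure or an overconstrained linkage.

M = 5

link 0 = ground. State L|J1|J2 = 1|0|0
+link1  2|0|0
R(0,1) f=1→J1  2|1|0
+link2  3|1|0
+link3  4|1|0
R(3,2) f=1→J1  4|2|0
P(2,1) f=1→J1  4|3|0
+link4  5|3|0
R(4,1) f=1→J1  5|4|0
+link5  6|4|0
C(3,5) f=2→J2  6|4|1
C(4,5) f=2→J2  6|4|2
M = 3(6−1)−2·4−2 = 15−8−2 = 5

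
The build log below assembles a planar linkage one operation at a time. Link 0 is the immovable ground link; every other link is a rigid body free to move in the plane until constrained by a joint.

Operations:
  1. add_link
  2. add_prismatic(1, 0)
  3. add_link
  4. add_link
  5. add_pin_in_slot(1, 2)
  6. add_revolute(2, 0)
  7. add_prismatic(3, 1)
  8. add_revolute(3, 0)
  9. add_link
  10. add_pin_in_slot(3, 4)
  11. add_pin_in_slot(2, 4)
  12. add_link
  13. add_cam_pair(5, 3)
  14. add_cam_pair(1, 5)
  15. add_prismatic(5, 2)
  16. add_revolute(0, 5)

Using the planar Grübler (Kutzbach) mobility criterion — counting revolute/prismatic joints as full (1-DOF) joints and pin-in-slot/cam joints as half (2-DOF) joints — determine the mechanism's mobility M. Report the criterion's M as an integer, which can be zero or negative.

M = -2

(L,J1,J2)=(1,0,0); link0 fixed
link1: (2,0,0)
P 1-0 [J1]: (2,1,0)
link2: (3,1,0)
link3: (4,1,0)
PS 1-2 [J2]: (4,1,1)
R 2-0 [J1]: (4,2,1)
P 3-1 [J1]: (4,3,1)
R 3-0 [J1]: (4,4,1)
link4: (5,4,1)
PS 3-4 [J2]: (5,4,2)
PS 2-4 [J2]: (5,4,3)
link5: (6,4,3)
C 5-3 [J2]: (6,4,4)
C 1-5 [J2]: (6,4,5)
P 5-2 [J1]: (6,5,5)
R 0-5 [J1]: (6,6,5)
Grübler: 3·5 − 2·6 − 5 = -2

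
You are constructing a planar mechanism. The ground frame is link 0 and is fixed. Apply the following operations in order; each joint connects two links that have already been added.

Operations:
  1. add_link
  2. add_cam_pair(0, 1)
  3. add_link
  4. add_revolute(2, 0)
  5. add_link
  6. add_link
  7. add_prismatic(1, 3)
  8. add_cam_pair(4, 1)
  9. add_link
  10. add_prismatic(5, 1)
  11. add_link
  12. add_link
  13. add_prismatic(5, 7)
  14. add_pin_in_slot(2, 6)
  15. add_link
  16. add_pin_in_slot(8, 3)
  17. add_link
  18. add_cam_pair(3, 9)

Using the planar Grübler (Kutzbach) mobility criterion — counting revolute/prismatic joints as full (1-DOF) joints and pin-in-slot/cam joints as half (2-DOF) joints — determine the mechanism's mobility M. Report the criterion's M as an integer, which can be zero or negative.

link 0 = ground. State L|J1|J2 = 1|0|0
+link1  2|0|0
C(0,1) f=2→J2  2|0|1
+link2  3|0|1
R(2,0) f=1→J1  3|1|1
+link3  4|1|1
+link4  5|1|1
P(1,3) f=1→J1  5|2|1
C(4,1) f=2→J2  5|2|2
+link5  6|2|2
P(5,1) f=1→J1  6|3|2
+link6  7|3|2
+link7  8|3|2
P(5,7) f=1→J1  8|4|2
PS(2,6) f=2→J2  8|4|3
+link8  9|4|3
PS(8,3) f=2→J2  9|4|4
+link9  10|4|4
C(3,9) f=2→J2  10|4|5
M = 3(10−1)−2·4−5 = 27−8−5 = 14

M = 14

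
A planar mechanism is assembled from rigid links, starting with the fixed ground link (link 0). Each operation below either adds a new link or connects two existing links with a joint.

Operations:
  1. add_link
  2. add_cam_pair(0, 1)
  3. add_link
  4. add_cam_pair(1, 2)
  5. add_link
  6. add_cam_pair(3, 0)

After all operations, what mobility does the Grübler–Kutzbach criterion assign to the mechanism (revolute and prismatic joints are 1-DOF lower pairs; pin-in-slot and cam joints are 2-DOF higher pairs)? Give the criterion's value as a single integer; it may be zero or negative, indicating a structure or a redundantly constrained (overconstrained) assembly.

[1;0;0] (link 0 is ground)
L+ [2;0;0]
C(0,1)∈J2 [2;0;1]
L+ [3;0;1]
C(1,2)∈J2 [3;0;2]
L+ [4;0;2]
C(3,0)∈J2 [4;0;3]
mobility = 9 − 0 − 3 = 6

M = 6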